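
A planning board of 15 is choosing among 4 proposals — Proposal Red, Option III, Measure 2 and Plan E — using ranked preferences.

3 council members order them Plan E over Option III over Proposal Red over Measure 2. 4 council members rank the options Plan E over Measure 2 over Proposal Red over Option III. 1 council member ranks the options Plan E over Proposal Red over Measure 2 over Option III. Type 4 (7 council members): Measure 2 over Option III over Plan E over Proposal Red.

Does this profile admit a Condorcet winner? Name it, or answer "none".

Pairwise majorities:
Proposal Red vs Option III: 4+1 = 5 for Proposal Red, 10 for Option III — Option III by 10–5.
Proposal Red vs Measure 2: Measure 2 wins 11–4.
Proposal Red vs Plan E: Proposal Red is ranked higher on 0 ballots, Plan E on 15. Plan E wins 15–0.
Option III vs Measure 2: Measure 2 wins 12–3.
Option III vs Plan E: 7 for Option III, 8 for Plan E — Plan E by 8–7.
Measure 2 vs Plan E: Measure 2 is ranked higher on 7 ballots, Plan E on 8. Plan E wins 8–7.
Only Plan E has no losses; Plan E is the Condorcet winner.

Plan E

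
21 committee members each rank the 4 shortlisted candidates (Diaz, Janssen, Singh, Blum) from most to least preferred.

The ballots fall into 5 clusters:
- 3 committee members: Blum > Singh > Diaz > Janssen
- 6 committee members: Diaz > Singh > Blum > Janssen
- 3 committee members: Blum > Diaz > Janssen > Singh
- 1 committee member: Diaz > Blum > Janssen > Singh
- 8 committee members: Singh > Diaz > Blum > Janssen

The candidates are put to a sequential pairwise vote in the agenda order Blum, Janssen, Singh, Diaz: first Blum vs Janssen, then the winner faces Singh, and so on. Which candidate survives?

Round 1: Blum vs Janssen — 21–0, Blum advances.
Round 2: Blum vs Singh — 7–14, Singh advances.
Round 3: Singh vs Diaz — 11–10, Singh advances.
The agenda winner is Singh.

Singh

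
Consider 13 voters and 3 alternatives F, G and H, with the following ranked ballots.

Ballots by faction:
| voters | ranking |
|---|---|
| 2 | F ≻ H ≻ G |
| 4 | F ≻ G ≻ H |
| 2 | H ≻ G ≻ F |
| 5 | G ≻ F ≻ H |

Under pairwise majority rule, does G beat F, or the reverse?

Ballots ranking G above F: 2 + 5 = 7.
Ballots ranking F above G: 13 − 7 = 6.
G wins the head-to-head 7–6.

G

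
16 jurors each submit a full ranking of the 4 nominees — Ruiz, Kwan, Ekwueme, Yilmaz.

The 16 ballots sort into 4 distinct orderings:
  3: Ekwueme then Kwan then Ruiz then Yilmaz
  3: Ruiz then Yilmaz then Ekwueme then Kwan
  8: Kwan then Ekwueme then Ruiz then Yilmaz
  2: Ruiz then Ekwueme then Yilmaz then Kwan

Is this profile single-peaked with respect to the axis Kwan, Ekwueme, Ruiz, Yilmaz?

Axis positions: Kwan=1, Ekwueme=2, Ruiz=3, Yilmaz=4.
Cluster 1 (peak Ekwueme at position 2): ranking walks positions 2-1-3-4, expanding outward from the peak — single-peaked.
Cluster 2 (peak Ruiz at position 3): ranking walks positions 3-4-2-1, expanding outward from the peak — single-peaked.
Cluster 3 (peak Kwan at position 1): ranking walks positions 1-2-3-4, expanding outward from the peak — single-peaked.
Cluster 4 (peak Ruiz at position 3): ranking walks positions 3-2-4-1, expanding outward from the peak — single-peaked.
Every ranking is single-peaked on this axis.

yes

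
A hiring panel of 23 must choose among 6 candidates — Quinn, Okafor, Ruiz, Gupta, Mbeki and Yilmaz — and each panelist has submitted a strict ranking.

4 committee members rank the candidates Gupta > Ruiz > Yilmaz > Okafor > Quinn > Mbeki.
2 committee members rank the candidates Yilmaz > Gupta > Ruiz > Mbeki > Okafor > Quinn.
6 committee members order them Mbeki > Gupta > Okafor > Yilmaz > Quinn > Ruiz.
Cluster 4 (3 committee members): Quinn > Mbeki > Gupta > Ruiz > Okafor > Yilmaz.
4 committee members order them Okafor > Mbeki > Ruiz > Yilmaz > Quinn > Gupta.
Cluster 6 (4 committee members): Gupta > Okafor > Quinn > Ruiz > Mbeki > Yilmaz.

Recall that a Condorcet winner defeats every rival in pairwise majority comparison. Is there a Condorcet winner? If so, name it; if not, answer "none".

none

Pairwise majorities:
Quinn–Okafor: Okafor 20–3.
Quinn vs Ruiz: Quinn wins 13–10.
Quinn vs Gupta: Gupta, 16–7.
Quinn–Mbeki: Mbeki 12–11.
Quinn–Yilmaz: Yilmaz 16–7.
Okafor–Ruiz: Okafor 14–9.
Okafor–Gupta: Gupta 19–4.
Okafor–Mbeki: Okafor 12–11.
Okafor vs Yilmaz: Okafor, 17–6.
Ruiz vs Gupta: Gupta wins 19–4.
Ruiz vs Mbeki: Mbeki, 13–10.
Ruiz–Yilmaz: Ruiz 15–8.
Gupta vs Mbeki: Mbeki wins 13–10.
Gupta–Yilmaz: Gupta 17–6.
Mbeki vs Yilmaz: Mbeki, 17–6.
Every candidate loses at least once (Quinn loses to Okafor; Okafor loses to Gupta; Ruiz loses to Quinn; Gupta loses to Mbeki; Mbeki loses to Okafor; Yilmaz loses to Okafor). The majority relation contains the cycle Quinn beats Ruiz beats Yilmaz beats Quinn, so there is no Condorcet winner.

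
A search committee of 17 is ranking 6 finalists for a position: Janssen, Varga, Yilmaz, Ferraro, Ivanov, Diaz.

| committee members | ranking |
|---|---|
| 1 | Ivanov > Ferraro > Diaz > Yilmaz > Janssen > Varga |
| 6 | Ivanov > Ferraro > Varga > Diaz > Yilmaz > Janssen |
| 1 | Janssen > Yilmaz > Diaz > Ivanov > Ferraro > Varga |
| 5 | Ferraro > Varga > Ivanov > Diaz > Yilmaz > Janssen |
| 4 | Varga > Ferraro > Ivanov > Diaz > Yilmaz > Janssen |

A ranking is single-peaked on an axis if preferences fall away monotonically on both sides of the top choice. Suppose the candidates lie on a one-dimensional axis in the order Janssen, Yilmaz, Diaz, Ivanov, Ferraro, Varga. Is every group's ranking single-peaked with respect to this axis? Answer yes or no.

yes

Axis positions: Janssen=1, Yilmaz=2, Diaz=3, Ivanov=4, Ferraro=5, Varga=6.
Group 1 (peak Ivanov at position 4): ranking walks positions 4-5-3-2-1-6, expanding outward from the peak — single-peaked.
Group 2 (peak Ivanov at position 4): ranking walks positions 4-5-6-3-2-1, expanding outward from the peak — single-peaked.
Group 3 (peak Janssen at position 1): ranking walks positions 1-2-3-4-5-6, expanding outward from the peak — single-peaked.
Group 4 (peak Ferraro at position 5): ranking walks positions 5-6-4-3-2-1, expanding outward from the peak — single-peaked.
Group 5 (peak Varga at position 6): ranking walks positions 6-5-4-3-2-1, expanding outward from the peak — single-peaked.
Every ranking is single-peaked on this axis.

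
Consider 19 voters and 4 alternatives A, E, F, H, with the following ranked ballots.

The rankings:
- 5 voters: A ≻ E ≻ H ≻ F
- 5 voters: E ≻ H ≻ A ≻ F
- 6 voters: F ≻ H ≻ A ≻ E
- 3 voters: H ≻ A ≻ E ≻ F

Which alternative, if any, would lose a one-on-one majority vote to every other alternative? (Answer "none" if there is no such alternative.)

F

Head-to-head results (19 voters):
A vs E: A preferred on 5+6+3 = 14 ballots; A wins 14–5.
A vs F: A wins 13–6.
A vs H: H wins 14–5.
E vs F: 5+5+3 = 13 for E, 6 for F — E by 13–6.
E vs H: E wins 10–9.
F vs H: H wins 13–6.
F loses to every other alternative — it is the Condorcet loser.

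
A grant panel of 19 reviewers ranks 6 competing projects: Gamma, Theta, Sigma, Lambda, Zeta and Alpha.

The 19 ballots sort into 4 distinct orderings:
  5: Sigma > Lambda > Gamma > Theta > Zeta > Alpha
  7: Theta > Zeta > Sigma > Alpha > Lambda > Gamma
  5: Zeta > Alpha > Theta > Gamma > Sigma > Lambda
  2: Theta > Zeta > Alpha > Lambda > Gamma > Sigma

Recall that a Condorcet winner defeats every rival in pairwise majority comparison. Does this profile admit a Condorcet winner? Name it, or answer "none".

Theta

Pairwise majorities:
Gamma vs Theta: 5 to 14, Theta.
Gamma vs Sigma: Gamma preferred on 5+2 = 7 ballots; Sigma wins 12–7.
Gamma vs Lambda: Gamma is ranked higher on 5 ballots, Lambda on 14. Lambda wins 14–5.
Gamma vs Zeta: Gamma is ranked higher on 5 ballots, Zeta on 14. Zeta wins 14–5.
Gamma vs Alpha: Gamma is ranked higher on 5 ballots, Alpha on 14. Alpha wins 14–5.
Theta vs Sigma: Theta preferred on 7+5+2 = 14 ballots; Theta wins 14–5.
Theta vs Lambda: Theta is ranked higher on 7+5+2 = 14 ballots, Lambda on 5. Theta wins 14–5.
Theta vs Zeta: Theta preferred on 5+7+2 = 14 ballots; Theta wins 14–5.
Theta vs Alpha: Theta preferred on 5+7+2 = 14 ballots; Theta wins 14–5.
Sigma vs Lambda: Sigma is ranked higher on 5+7+5 = 17 ballots, Lambda on 2. Sigma wins 17–2.
Sigma vs Zeta: Sigma preferred on 5 ballots; Zeta wins 14–5.
Sigma vs Alpha: 12 to 7, Sigma.
Lambda vs Zeta: Lambda preferred on 5 ballots; Zeta wins 14–5.
Lambda vs Alpha: Lambda preferred on 5 ballots; Alpha wins 14–5.
Zeta vs Alpha: Zeta preferred on 5+7+5+2 = 19 ballots; Zeta wins 19–0.
Only Theta has no losses; Theta is the Condorcet winner.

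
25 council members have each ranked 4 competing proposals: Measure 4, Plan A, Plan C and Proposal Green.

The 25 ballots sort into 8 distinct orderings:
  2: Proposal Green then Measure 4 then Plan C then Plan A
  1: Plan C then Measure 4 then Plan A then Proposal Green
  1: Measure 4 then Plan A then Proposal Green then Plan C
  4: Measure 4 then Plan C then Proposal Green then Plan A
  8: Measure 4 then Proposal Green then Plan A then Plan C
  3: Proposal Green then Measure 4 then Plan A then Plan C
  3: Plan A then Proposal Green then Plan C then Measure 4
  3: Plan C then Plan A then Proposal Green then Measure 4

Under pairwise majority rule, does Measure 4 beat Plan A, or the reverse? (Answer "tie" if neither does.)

Measure 4

Ballots ranking Measure 4 above Plan A: 2 + 1 + 1 + 4 + 8 + 3 = 19.
Ballots ranking Plan A above Measure 4: 25 − 19 = 6.
Measure 4 wins the head-to-head 19–6.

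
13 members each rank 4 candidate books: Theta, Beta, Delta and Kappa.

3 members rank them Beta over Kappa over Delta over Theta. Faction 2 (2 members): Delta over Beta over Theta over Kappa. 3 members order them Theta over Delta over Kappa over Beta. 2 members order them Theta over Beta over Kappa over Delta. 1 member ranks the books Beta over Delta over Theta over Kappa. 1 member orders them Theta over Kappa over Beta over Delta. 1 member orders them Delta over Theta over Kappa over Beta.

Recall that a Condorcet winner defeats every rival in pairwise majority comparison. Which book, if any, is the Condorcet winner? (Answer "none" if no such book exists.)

Pairwise majorities:
Theta vs Beta: 3+2+1+1 = 7 for Theta, 6 for Beta — Theta by 7–6.
Theta vs Delta: Theta is ranked higher on 3+2+1 = 6 ballots, Delta on 7. Delta wins 7–6.
Theta vs Kappa: 2+3+2+1+1+1 = 10 for Theta, 3 for Kappa — Theta by 10–3.
Beta vs Delta: Beta preferred on 3+2+1+1 = 7 ballots; Beta wins 7–6.
Beta vs Kappa: Beta preferred on 3+2+2+1 = 8 ballots; Beta wins 8–5.
Delta vs Kappa: Delta is ranked higher on 2+3+1+1 = 7 ballots, Kappa on 6. Delta wins 7–6.
No book is unbeaten: Theta loses to Delta; Beta loses to Theta; Delta loses to Beta; Kappa loses to Theta. In particular Theta > Beta > Delta > Theta is a majority cycle — no Condorcet winner exists.

none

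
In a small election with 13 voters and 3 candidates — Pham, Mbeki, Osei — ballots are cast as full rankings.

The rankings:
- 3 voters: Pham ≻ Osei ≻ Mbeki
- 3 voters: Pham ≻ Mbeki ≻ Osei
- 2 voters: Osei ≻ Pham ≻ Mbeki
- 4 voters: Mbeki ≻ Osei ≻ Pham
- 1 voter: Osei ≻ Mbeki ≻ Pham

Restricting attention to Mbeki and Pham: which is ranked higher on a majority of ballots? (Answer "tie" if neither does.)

Ballots ranking Mbeki above Pham: 4 + 1 = 5.
Ballots ranking Pham above Mbeki: 13 − 5 = 8.
Pham wins the head-to-head 8–5.

Pham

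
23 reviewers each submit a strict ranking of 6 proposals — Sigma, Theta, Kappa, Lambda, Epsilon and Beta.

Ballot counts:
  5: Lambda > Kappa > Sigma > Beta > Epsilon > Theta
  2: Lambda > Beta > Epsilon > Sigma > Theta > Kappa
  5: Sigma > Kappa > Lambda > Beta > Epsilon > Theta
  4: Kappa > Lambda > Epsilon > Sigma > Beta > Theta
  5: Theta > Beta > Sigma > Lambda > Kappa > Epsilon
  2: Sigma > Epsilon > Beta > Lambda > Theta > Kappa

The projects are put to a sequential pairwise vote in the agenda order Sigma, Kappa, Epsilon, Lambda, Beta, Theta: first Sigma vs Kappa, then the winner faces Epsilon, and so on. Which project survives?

Round 1: Sigma vs Kappa — 14–9, Sigma advances.
Round 2: Sigma vs Epsilon — 17–6, Sigma advances.
Round 3: Sigma vs Lambda — 12–11, Sigma advances.
Round 4: Sigma vs Beta — 16–7, Sigma advances.
Round 5: Sigma vs Theta — 18–5, Sigma advances.
Sigma survives the agenda.

Sigma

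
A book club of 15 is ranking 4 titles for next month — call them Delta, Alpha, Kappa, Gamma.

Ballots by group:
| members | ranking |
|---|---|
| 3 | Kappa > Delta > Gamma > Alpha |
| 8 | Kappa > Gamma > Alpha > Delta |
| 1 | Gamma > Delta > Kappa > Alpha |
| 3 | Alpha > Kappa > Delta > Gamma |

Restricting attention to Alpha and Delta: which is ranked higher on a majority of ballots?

Ballots ranking Alpha above Delta: 8 + 3 = 11.
Ballots ranking Delta above Alpha: 15 − 11 = 4.
Alpha wins the head-to-head 11–4.

Alpha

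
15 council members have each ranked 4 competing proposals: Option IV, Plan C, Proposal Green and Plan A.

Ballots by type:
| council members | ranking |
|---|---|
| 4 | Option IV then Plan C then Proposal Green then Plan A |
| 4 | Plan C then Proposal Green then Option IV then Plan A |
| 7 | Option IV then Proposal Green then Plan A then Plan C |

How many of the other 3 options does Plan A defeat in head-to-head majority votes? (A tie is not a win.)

Plan A against each rival (15 council members):
Plan A vs Option IV: Option IV, 15–0.
Plan A vs Plan C: Plan C wins 8–7.
Plan A vs Proposal Green: 0 for Plan A, 15 for Proposal Green — Proposal Green by 15–0.
Plan A beats no one; loses to Option IV, Plan C, Proposal Green — 0 pairwise wins.

0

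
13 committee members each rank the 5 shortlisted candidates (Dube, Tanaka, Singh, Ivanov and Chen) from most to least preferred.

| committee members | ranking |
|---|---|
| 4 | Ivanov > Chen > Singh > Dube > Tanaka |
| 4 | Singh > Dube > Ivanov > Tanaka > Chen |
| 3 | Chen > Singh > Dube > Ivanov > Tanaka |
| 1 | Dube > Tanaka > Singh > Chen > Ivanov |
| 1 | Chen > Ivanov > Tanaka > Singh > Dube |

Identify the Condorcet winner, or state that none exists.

none

Check each pair by majority over 13 ballots:
Dube vs Tanaka: Dube is ranked higher on 4+4+3+1 = 12 ballots, Tanaka on 1. Dube wins 12–1.
Dube vs Singh: Dube preferred on 1 ballot; Singh wins 12–1.
Dube vs Ivanov: Dube is ranked higher on 4+3+1 = 8 ballots, Ivanov on 5. Dube wins 8–5.
Dube vs Chen: 5 to 8, Chen.
Tanaka vs Singh: 1+1 = 2 for Tanaka, 11 for Singh — Singh by 11–2.
Tanaka vs Ivanov: Tanaka is ranked higher on 1 ballot, Ivanov on 12. Ivanov wins 12–1.
Tanaka vs Chen: 5 to 8, Chen.
Singh vs Ivanov: 4+3+1 = 8 for Singh, 5 for Ivanov — Singh by 8–5.
Singh vs Chen: Singh preferred on 4+1 = 5 ballots; Chen wins 8–5.
Ivanov vs Chen: Ivanov is ranked higher on 4+4 = 8 ballots, Chen on 5. Ivanov wins 8–5.
Every candidate loses at least once (Dube loses to Singh; Tanaka loses to Dube; Singh loses to Chen; Ivanov loses to Dube; Chen loses to Ivanov). The majority relation contains the cycle Dube > Ivanov > Chen > Dube, so there is no Condorcet winner.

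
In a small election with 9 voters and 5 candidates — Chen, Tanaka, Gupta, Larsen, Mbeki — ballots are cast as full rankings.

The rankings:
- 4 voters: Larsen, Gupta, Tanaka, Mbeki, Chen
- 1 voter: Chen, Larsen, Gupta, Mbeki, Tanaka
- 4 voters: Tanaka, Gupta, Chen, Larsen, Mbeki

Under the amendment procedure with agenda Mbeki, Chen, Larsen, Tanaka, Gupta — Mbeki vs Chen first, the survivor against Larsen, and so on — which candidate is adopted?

Round 1: Mbeki vs Chen — 4–5, Chen advances.
Round 2: Chen vs Larsen — 5–4, Chen advances.
Round 3: Chen vs Tanaka — 1–8, Tanaka advances.
Round 4: Tanaka vs Gupta — 4–5, Gupta advances.
Gupta survives the agenda.

Gupta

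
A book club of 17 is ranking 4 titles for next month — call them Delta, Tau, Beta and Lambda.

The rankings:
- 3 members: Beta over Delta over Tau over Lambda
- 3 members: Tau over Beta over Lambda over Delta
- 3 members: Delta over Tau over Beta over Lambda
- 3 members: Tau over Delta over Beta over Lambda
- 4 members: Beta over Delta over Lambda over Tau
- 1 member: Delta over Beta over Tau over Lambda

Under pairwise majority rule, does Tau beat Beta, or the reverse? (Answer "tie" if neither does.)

Ballots ranking Tau above Beta: 3 + 3 + 3 = 9.
Ballots ranking Beta above Tau: 17 − 9 = 8.
Tau wins the head-to-head 9–8.

Tau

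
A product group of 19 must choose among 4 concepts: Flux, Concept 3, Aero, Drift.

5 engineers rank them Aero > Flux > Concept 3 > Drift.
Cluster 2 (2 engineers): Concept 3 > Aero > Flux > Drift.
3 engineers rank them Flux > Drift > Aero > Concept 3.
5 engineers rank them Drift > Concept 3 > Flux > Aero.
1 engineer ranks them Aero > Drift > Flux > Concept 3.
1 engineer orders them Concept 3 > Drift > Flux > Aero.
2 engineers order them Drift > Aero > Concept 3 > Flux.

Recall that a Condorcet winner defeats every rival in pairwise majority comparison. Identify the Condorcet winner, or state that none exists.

Head-to-head results (19 engineers):
Flux vs Concept 3: Flux is ranked higher on 5+3+1 = 9 ballots, Concept 3 on 10. Concept 3 wins 10–9.
Flux vs Aero: Flux preferred on 3+5+1 = 9 ballots; Aero wins 10–9.
Flux vs Drift: Flux preferred on 5+2+3 = 10 ballots; Flux wins 10–9.
Concept 3 vs Aero: Concept 3 preferred on 2+5+1 = 8 ballots; Aero wins 11–8.
Concept 3 vs Drift: 5+2+1 = 8 for Concept 3, 11 for Drift — Drift by 11–8.
Aero vs Drift: Aero preferred on 5+2+1 = 8 ballots; Drift wins 11–8.
Each design drops at least one matchup (Flux loses to Concept 3; Concept 3 loses to Aero; Aero loses to Drift; Drift loses to Flux); the cycle Flux → Drift → Concept 3 → Flux rules out a Condorcet winner.

none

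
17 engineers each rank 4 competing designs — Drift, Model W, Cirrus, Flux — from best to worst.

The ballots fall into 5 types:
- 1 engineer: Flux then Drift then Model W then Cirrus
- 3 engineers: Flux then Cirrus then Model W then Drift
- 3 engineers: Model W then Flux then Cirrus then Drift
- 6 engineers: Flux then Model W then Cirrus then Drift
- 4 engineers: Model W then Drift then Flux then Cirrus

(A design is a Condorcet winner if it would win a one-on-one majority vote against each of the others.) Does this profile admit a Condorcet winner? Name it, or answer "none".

Flux

Pairwise majorities:
Drift vs Model W: Drift preferred on 1 ballot; Model W wins 16–1.
Drift vs Cirrus: Drift is ranked higher on 1+4 = 5 ballots, Cirrus on 12. Cirrus wins 12–5.
Drift–Flux: Flux 13–4.
Model W vs Cirrus: 1+3+6+4 = 14 for Model W, 3 for Cirrus — Model W by 14–3.
Model W vs Flux: Flux, 10–7.
Cirrus vs Flux: Flux, 17–0.
Flux defeats every rival head-to-head and is the Condorcet winner.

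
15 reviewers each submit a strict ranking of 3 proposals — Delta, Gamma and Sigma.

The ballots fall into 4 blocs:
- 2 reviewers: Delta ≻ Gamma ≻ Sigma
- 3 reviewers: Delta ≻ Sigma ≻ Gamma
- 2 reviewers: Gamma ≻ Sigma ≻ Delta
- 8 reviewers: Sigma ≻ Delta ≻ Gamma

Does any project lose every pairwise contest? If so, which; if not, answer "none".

Head-to-head results (15 reviewers):
Delta vs Gamma: Delta, 13–2.
Delta vs Sigma: Sigma, 10–5.
Gamma–Sigma: Sigma 11–4.
Gamma loses to every other project — it is the Condorcet loser.

Gamma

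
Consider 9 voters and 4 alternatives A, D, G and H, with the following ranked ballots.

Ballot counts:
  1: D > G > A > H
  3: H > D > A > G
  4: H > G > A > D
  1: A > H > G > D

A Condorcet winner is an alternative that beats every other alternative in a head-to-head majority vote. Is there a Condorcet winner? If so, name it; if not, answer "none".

H

Pairwise majorities:
A vs D: A, 5–4.
A–G: G 5–4.
A vs H: H, 7–2.
D vs G: G wins 5–4.
D–H: H 8–1.
G vs H: H wins 8–1.
Only H has no losses; H is the Condorcet winner.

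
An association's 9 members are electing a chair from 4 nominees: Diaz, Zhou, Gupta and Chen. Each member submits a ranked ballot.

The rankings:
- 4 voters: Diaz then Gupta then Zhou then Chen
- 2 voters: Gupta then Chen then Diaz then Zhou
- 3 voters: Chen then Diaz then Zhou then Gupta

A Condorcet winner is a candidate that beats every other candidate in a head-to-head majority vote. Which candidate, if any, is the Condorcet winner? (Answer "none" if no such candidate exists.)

none

Pairwise majorities:
Diaz vs Zhou: Diaz is ranked higher on 4+2+3 = 9 ballots, Zhou on 0. Diaz wins 9–0.
Diaz vs Gupta: Diaz preferred on 4+3 = 7 ballots; Diaz wins 7–2.
Diaz vs Chen: Diaz is ranked higher on 4 ballots, Chen on 5. Chen wins 5–4.
Zhou vs Gupta: Zhou preferred on 3 ballots; Gupta wins 6–3.
Zhou vs Chen: 4 for Zhou, 5 for Chen — Chen by 5–4.
Gupta vs Chen: Gupta preferred on 4+2 = 6 ballots; Gupta wins 6–3.
Every candidate loses at least once (Diaz loses to Chen; Zhou loses to Diaz; Gupta loses to Diaz; Chen loses to Gupta). The majority relation contains the cycle Diaz beats Gupta beats Chen beats Diaz, so there is no Condorcet winner.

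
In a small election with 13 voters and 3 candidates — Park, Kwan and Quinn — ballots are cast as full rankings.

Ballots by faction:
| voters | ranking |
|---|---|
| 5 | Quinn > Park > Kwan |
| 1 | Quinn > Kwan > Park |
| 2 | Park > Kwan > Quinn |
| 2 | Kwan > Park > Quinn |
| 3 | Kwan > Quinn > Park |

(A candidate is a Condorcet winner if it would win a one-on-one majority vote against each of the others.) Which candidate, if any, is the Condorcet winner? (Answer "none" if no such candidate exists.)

none

Check each pair by majority over 13 ballots:
Park–Kwan: Park 7–6.
Park vs Quinn: Quinn wins 9–4.
Kwan vs Quinn: Kwan wins 7–6.
No candidate is unbeaten: Park loses to Quinn; Kwan loses to Park; Quinn loses to Kwan. In particular Park beats Kwan beats Quinn beats Park is a majority cycle — no Condorcet winner exists.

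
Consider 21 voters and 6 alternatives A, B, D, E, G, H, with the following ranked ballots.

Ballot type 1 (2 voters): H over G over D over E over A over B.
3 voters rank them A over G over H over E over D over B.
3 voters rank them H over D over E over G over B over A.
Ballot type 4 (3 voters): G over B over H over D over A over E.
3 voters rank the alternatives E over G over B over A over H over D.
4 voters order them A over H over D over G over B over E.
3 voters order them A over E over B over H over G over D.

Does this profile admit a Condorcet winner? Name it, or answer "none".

none

Check each pair by majority over 21 ballots:
A vs B: A preferred on 2+3+4+3 = 12 ballots; A wins 12–9.
A–D: A 13–8.
A vs E: A wins 13–8.
A vs G: G, 11–10.
A vs H: A, 13–8.
B vs D: D wins 12–9.
B vs E: 3+4 = 7 for B, 14 for E — E by 14–7.
B vs G: G wins 18–3.
B vs H: 9 to 12, H.
D vs E: 2+3+3+4 = 12 for D, 9 for E — D by 12–9.
D vs G: D is ranked higher on 3+4 = 7 ballots, G on 14. G wins 14–7.
D vs H: H wins 21–0.
E–G: G 12–9.
E–H: H 15–6.
G–H: H 12–9.
Every alternative loses at least once (A loses to G; B loses to A; D loses to A; E loses to A; G loses to H; H loses to A). The majority relation contains the cycle A → H → G → A, so there is no Condorcet winner.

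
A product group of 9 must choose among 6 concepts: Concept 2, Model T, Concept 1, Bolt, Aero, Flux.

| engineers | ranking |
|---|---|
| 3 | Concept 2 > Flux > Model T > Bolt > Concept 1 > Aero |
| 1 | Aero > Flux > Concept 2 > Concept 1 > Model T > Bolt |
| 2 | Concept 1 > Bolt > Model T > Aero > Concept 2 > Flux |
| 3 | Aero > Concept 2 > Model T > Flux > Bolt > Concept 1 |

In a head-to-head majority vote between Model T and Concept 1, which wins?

Ballots ranking Model T above Concept 1: 3 + 3 = 6.
Ballots ranking Concept 1 above Model T: 9 − 6 = 3.
Model T wins the head-to-head 6–3.

Model T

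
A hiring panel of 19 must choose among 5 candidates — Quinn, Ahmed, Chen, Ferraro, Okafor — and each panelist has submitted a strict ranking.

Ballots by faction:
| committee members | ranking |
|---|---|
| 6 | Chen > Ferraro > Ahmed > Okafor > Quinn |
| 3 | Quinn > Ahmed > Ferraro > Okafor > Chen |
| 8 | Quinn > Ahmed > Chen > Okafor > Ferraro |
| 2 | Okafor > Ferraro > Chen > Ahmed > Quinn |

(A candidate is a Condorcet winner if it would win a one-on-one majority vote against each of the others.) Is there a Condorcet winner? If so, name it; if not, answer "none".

Quinn

Check each pair by majority over 19 ballots:
Quinn vs Ahmed: 3+8 = 11 for Quinn, 8 for Ahmed — Quinn by 11–8.
Quinn vs Chen: Quinn preferred on 3+8 = 11 ballots; Quinn wins 11–8.
Quinn vs Ferraro: 11 to 8, Quinn.
Quinn vs Okafor: 3+8 = 11 for Quinn, 8 for Okafor — Quinn by 11–8.
Ahmed vs Chen: 3+8 = 11 for Ahmed, 8 for Chen — Ahmed by 11–8.
Ahmed vs Ferraro: 3+8 = 11 for Ahmed, 8 for Ferraro — Ahmed by 11–8.
Ahmed vs Okafor: Ahmed is ranked higher on 6+3+8 = 17 ballots, Okafor on 2. Ahmed wins 17–2.
Chen vs Ferraro: 6+8 = 14 for Chen, 5 for Ferraro — Chen by 14–5.
Chen vs Okafor: 14 to 5, Chen.
Ferraro vs Okafor: 9 to 10, Okafor.
Only Quinn has no losses; Quinn is the Condorcet winner.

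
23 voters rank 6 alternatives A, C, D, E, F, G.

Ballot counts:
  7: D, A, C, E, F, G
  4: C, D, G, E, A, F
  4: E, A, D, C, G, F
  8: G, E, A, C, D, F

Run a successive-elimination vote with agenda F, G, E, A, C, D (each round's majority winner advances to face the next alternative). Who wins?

C

Round 1: F vs G — 7–16, G advances.
Round 2: G vs E — 12–11, G advances.
Round 3: G vs A — 12–11, G advances.
Round 4: G vs C — 8–15, C advances.
Round 5: C vs D — 12–11, C advances.
The agenda winner is C.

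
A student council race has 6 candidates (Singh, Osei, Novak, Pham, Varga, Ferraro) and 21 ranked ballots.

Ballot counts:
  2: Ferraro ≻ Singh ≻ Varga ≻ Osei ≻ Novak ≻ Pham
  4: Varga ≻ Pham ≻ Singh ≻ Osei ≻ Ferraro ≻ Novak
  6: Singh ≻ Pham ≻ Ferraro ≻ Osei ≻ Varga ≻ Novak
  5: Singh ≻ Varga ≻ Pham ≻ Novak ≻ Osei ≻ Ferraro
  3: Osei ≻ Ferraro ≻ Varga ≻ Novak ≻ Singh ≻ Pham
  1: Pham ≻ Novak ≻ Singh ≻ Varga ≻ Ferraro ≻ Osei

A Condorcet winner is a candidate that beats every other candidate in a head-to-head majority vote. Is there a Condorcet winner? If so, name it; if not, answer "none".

Singh

Pairwise majorities:
Singh vs Osei: Singh preferred on 2+4+6+5+1 = 18 ballots; Singh wins 18–3.
Singh vs Novak: 2+4+6+5 = 17 for Singh, 4 for Novak — Singh by 17–4.
Singh vs Pham: 16 to 5, Singh.
Singh vs Varga: 2+6+5+1 = 14 for Singh, 7 for Varga — Singh by 14–7.
Singh vs Ferraro: Singh is ranked higher on 4+6+5+1 = 16 ballots, Ferraro on 5. Singh wins 16–5.
Osei vs Novak: Osei preferred on 2+4+6+3 = 15 ballots; Osei wins 15–6.
Osei vs Pham: Osei is ranked higher on 2+3 = 5 ballots, Pham on 16. Pham wins 16–5.
Osei vs Varga: Osei is ranked higher on 6+3 = 9 ballots, Varga on 12. Varga wins 12–9.
Osei vs Ferraro: 4+5+3 = 12 for Osei, 9 for Ferraro — Osei by 12–9.
Novak vs Pham: 2+3 = 5 for Novak, 16 for Pham — Pham by 16–5.
Novak vs Varga: 1 to 20, Varga.
Novak vs Ferraro: 6 to 15, Ferraro.
Pham vs Varga: 6+1 = 7 for Pham, 14 for Varga — Varga by 14–7.
Pham vs Ferraro: Pham is ranked higher on 4+6+5+1 = 16 ballots, Ferraro on 5. Pham wins 16–5.
Varga vs Ferraro: 10 to 11, Ferraro.
Only Singh has no losses; Singh is the Condorcet winner.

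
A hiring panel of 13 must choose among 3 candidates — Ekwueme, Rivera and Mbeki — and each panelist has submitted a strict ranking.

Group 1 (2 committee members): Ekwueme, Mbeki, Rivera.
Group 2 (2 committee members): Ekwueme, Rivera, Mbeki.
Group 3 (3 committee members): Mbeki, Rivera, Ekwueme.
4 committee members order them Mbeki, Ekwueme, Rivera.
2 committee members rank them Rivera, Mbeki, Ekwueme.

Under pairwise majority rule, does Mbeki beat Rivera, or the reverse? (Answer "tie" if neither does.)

Ballots ranking Mbeki above Rivera: 2 + 3 + 4 = 9.
Ballots ranking Rivera above Mbeki: 13 − 9 = 4.
Mbeki wins the head-to-head 9–4.

Mbeki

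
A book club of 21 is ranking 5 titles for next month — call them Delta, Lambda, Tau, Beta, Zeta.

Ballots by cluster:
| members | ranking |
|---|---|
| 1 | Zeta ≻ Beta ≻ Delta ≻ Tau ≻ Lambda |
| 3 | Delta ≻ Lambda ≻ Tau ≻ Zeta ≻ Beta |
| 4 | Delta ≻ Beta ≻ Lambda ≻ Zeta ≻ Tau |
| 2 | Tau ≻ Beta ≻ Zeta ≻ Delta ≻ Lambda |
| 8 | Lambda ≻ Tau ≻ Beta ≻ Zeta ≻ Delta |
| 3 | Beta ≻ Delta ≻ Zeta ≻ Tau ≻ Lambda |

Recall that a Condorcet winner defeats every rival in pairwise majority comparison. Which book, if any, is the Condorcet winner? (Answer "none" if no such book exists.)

Pairwise majorities:
Delta vs Lambda: Delta is ranked higher on 1+3+4+2+3 = 13 ballots, Lambda on 8. Delta wins 13–8.
Delta vs Tau: Delta preferred on 1+3+4+3 = 11 ballots; Delta wins 11–10.
Delta vs Beta: Delta preferred on 3+4 = 7 ballots; Beta wins 14–7.
Delta vs Zeta: 10 to 11, Zeta.
Lambda vs Tau: 3+4+8 = 15 for Lambda, 6 for Tau — Lambda by 15–6.
Lambda vs Beta: Lambda is ranked higher on 3+8 = 11 ballots, Beta on 10. Lambda wins 11–10.
Lambda vs Zeta: Lambda is ranked higher on 3+4+8 = 15 ballots, Zeta on 6. Lambda wins 15–6.
Tau vs Beta: 13 to 8, Tau.
Tau vs Zeta: Tau preferred on 3+2+8 = 13 ballots; Tau wins 13–8.
Beta vs Zeta: Beta is ranked higher on 4+2+8+3 = 17 ballots, Zeta on 4. Beta wins 17–4.
Each book drops at least one matchup (Delta loses to Beta; Lambda loses to Delta; Tau loses to Delta; Beta loses to Lambda; Zeta loses to Lambda); the cycle Delta > Lambda > Beta > Delta rules out a Condorcet winner.

none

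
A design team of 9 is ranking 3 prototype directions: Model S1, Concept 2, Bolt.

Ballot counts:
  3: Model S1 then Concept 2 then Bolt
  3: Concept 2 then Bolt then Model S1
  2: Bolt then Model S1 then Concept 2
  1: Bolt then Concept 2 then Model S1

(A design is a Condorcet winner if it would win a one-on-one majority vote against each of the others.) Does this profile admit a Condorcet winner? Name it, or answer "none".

Head-to-head results (9 engineers):
Model S1–Concept 2: Model S1 5–4.
Model S1 vs Bolt: Model S1 is ranked higher on 3 ballots, Bolt on 6. Bolt wins 6–3.
Concept 2–Bolt: Concept 2 6–3.
Each design drops at least one matchup (Model S1 loses to Bolt; Concept 2 loses to Model S1; Bolt loses to Concept 2); the cycle Model S1 beats Concept 2 beats Bolt beats Model S1 rules out a Condorcet winner.

none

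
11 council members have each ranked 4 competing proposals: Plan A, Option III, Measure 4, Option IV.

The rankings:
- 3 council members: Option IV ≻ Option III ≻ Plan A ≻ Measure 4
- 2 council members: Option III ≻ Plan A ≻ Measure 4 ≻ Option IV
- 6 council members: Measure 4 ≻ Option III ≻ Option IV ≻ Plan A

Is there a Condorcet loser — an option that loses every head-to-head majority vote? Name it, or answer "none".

Plan A

Pairwise majorities:
Plan A vs Option III: 0 to 11, Option III.
Plan A vs Measure 4: Plan A is ranked higher on 3+2 = 5 ballots, Measure 4 on 6. Measure 4 wins 6–5.
Plan A vs Option IV: Option IV wins 9–2.
Option III vs Measure 4: Option III preferred on 3+2 = 5 ballots; Measure 4 wins 6–5.
Option III vs Option IV: Option III, 8–3.
Measure 4 vs Option IV: Measure 4 is ranked higher on 2+6 = 8 ballots, Option IV on 3. Measure 4 wins 8–3.
Plan A loses to every other option — it is the Condorcet loser.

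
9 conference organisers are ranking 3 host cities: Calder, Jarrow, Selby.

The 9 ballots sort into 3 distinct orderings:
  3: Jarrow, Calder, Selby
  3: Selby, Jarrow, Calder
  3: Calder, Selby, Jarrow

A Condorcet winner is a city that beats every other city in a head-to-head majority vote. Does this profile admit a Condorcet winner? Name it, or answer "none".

none

Head-to-head results (9 organisers):
Calder vs Jarrow: Calder is ranked higher on 3 ballots, Jarrow on 6. Jarrow wins 6–3.
Calder vs Selby: Calder preferred on 3+3 = 6 ballots; Calder wins 6–3.
Jarrow vs Selby: 3 to 6, Selby.
Every city loses at least once (Calder loses to Jarrow; Jarrow loses to Selby; Selby loses to Calder). The majority relation contains the cycle Calder beats Selby beats Jarrow beats Calder, so there is no Condorcet winner.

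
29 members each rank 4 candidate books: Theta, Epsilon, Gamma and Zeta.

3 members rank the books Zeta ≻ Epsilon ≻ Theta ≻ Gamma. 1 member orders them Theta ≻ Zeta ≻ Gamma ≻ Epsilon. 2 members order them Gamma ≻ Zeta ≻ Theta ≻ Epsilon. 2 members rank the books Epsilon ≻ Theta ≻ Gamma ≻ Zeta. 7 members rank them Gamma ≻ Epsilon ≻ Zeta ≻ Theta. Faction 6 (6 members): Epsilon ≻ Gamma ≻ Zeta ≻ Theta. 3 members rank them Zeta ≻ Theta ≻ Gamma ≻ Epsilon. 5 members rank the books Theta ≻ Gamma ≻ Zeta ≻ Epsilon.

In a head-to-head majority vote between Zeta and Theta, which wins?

Zeta

Ballots ranking Zeta above Theta: 3 + 2 + 7 + 6 + 3 = 21.
Ballots ranking Theta above Zeta: 29 − 21 = 8.
Zeta wins the head-to-head 21–8.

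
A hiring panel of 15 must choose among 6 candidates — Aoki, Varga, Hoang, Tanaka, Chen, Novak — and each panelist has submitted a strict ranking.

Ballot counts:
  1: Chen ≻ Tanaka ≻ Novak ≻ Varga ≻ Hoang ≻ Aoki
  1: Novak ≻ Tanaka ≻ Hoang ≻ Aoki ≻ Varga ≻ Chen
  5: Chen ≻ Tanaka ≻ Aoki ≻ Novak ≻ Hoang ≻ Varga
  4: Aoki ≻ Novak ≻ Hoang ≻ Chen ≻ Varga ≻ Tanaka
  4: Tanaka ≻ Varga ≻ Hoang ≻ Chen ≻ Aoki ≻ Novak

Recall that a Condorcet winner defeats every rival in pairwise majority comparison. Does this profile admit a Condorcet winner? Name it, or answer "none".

none

Pairwise majorities:
Aoki–Varga: Aoki 10–5.
Aoki vs Hoang: 5+4 = 9 for Aoki, 6 for Hoang — Aoki by 9–6.
Aoki vs Tanaka: 4 to 11, Tanaka.
Aoki vs Chen: Chen, 10–5.
Aoki vs Novak: Aoki wins 13–2.
Varga vs Hoang: Hoang, 10–5.
Varga vs Tanaka: 4 for Varga, 11 for Tanaka — Tanaka by 11–4.
Varga–Chen: Chen 10–5.
Varga vs Novak: Varga preferred on 4 ballots; Novak wins 11–4.
Hoang vs Tanaka: Tanaka, 11–4.
Hoang–Chen: Hoang 9–6.
Hoang–Novak: Novak 11–4.
Tanaka vs Chen: Tanaka preferred on 1+4 = 5 ballots; Chen wins 10–5.
Tanaka vs Novak: Tanaka, 10–5.
Chen vs Novak: 1+5+4 = 10 for Chen, 5 for Novak — Chen by 10–5.
No candidate is unbeaten: Aoki loses to Tanaka; Varga loses to Aoki; Hoang loses to Aoki; Tanaka loses to Chen; Chen loses to Hoang; Novak loses to Aoki. In particular Aoki > Hoang > Chen > Aoki is a majority cycle — no Condorcet winner exists.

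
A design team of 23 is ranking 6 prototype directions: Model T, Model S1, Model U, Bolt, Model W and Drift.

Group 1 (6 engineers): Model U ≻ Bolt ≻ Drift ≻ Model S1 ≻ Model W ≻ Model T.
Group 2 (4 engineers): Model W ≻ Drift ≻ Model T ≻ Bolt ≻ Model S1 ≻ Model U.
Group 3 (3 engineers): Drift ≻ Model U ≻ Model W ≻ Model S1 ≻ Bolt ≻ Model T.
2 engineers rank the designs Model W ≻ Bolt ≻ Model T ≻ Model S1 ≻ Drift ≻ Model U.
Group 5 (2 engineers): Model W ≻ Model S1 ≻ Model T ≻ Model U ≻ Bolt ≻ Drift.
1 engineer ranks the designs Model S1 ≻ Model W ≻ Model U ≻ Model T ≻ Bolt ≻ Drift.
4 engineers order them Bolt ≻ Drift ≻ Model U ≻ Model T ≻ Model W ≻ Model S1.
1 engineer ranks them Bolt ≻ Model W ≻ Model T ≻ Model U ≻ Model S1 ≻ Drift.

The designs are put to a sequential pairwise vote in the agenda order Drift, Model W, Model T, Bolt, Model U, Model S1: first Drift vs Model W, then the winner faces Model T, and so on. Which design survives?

Model U

Round 1: Drift vs Model W — 13–10, Drift advances.
Round 2: Drift vs Model T — 17–6, Drift advances.
Round 3: Drift vs Bolt — 7–16, Bolt advances.
Round 4: Bolt vs Model U — 11–12, Model U advances.
Round 5: Model U vs Model S1 — 14–9, Model U advances.
Model U survives the agenda.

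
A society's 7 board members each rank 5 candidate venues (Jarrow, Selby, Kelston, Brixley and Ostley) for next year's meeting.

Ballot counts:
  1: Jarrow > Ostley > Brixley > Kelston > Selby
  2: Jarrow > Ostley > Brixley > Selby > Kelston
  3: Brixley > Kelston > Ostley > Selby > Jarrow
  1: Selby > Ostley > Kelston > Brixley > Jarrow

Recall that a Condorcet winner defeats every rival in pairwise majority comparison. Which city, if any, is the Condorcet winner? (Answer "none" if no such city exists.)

Ostley

Head-to-head results (7 organisers):
Jarrow vs Selby: Selby wins 4–3.
Jarrow–Kelston: Kelston 4–3.
Jarrow vs Brixley: Brixley wins 4–3.
Jarrow–Ostley: Ostley 4–3.
Selby vs Kelston: Kelston, 4–3.
Selby vs Brixley: Brixley wins 6–1.
Selby–Ostley: Ostley 6–1.
Kelston–Brixley: Brixley 6–1.
Kelston vs Ostley: Ostley, 4–3.
Brixley–Ostley: Ostley 4–3.
Ostley beats each of Jarrow, Selby, Kelston, Brixley — Ostley is the Condorcet winner.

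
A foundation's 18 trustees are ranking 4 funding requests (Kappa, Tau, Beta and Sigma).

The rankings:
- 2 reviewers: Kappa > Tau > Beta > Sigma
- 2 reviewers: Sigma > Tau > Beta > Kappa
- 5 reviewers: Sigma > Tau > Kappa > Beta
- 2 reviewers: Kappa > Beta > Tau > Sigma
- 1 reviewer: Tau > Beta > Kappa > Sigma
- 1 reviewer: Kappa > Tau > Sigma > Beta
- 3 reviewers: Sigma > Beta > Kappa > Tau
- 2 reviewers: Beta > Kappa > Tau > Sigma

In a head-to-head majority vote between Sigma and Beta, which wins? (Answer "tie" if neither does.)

Sigma

Ballots ranking Sigma above Beta: 2 + 5 + 1 + 3 = 11.
Ballots ranking Beta above Sigma: 18 − 11 = 7.
Sigma wins the head-to-head 11–7.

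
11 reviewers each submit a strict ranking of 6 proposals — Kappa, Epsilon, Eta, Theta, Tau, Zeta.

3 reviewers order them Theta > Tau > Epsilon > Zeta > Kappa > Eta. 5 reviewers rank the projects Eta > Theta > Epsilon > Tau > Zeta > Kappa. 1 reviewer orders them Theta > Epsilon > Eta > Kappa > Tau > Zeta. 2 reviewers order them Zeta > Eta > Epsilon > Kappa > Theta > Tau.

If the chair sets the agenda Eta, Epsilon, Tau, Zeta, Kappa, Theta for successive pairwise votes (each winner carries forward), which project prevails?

Round 1: Eta vs Epsilon — 7–4, Eta advances.
Round 2: Eta vs Tau — 8–3, Eta advances.
Round 3: Eta vs Zeta — 6–5, Eta advances.
Round 4: Eta vs Kappa — 8–3, Eta advances.
Round 5: Eta vs Theta — 7–4, Eta advances.
The agenda winner is Eta.

Eta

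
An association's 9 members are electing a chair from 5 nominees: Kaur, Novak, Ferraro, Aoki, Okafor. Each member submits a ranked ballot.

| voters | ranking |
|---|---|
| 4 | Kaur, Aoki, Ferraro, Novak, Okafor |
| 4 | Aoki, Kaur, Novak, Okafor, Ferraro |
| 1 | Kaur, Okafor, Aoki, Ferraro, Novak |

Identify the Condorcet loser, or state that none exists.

none

Head-to-head results (9 voters):
Kaur vs Novak: Kaur is ranked higher on 4+4+1 = 9 ballots, Novak on 0. Kaur wins 9–0.
Kaur vs Ferraro: Kaur wins 9–0.
Kaur vs Aoki: 5 to 4, Kaur.
Kaur vs Okafor: Kaur preferred on 4+4+1 = 9 ballots; Kaur wins 9–0.
Novak–Ferraro: Ferraro 5–4.
Novak vs Aoki: 0 to 9, Aoki.
Novak vs Okafor: Novak, 8–1.
Ferraro vs Aoki: Aoki wins 9–0.
Ferraro vs Okafor: Okafor wins 5–4.
Aoki vs Okafor: Aoki, 8–1.
Every candidate wins at least one matchup (Kaur beats Novak; Novak beats Okafor; Ferraro beats Novak; Aoki beats Novak; Okafor beats Ferraro), so there is no Condorcet loser.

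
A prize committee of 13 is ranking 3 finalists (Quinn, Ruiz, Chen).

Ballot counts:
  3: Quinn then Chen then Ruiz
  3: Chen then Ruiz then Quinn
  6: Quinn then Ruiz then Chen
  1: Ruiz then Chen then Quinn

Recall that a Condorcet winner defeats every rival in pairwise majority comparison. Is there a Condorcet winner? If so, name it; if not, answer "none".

Head-to-head results (13 jurors):
Quinn vs Ruiz: 9 to 4, Quinn.
Quinn vs Chen: 9 to 4, Quinn.
Ruiz vs Chen: Ruiz is ranked higher on 6+1 = 7 ballots, Chen on 6. Ruiz wins 7–6.
Quinn wins every pairwise contest, so Quinn is the Condorcet winner.

Quinn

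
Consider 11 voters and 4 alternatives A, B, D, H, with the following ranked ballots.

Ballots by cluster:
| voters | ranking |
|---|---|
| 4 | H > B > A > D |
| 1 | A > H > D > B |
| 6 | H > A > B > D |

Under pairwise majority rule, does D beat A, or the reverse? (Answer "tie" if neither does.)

No ballot ranks D above A: 0.
Ballots ranking A above D: 11 − 0 = 11.
A wins the head-to-head 11–0.

A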